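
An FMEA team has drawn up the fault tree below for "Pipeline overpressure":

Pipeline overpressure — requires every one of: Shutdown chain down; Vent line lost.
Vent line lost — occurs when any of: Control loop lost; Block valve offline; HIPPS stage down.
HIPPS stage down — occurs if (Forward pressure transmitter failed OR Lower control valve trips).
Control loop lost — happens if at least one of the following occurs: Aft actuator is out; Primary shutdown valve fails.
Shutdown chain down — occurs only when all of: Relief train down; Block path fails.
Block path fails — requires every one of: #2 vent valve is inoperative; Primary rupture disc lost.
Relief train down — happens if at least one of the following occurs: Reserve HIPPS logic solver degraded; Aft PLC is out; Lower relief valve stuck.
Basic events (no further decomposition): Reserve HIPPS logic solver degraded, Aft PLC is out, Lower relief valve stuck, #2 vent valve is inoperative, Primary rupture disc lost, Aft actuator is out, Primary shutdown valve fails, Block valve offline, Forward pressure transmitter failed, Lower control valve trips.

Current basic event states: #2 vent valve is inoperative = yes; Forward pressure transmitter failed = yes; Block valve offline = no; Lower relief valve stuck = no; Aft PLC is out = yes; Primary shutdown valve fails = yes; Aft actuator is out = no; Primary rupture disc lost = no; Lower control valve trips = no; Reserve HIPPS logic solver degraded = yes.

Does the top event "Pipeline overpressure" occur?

No

Relief train down [OR]: Reserve HIPPS logic solver degraded=occurs, Aft PLC is out=occurs, Lower relief valve stuck=not → at least one input occurs → occurs.
Block path fails [AND]: #2 vent valve is inoperative=occurs, Primary rupture disc lost=not → not all inputs occur → does not occur.
Shutdown chain down [AND]: Relief train down=occurs, Block path fails=not → not all inputs occur → does not occur.
Control loop lost [OR]: Aft actuator is out=not, Primary shutdown valve fails=occurs → at least one input occurs → occurs.
HIPPS stage down [OR]: Forward pressure transmitter failed=occurs, Lower control valve trips=not → at least one input occurs → occurs.
Vent line lost [OR]: Control loop lost=occurs, Block valve offline=not, HIPPS stage down=occurs → at least one input occurs → occurs.
Pipeline overpressure [AND]: Shutdown chain down=not, Vent line lost=occurs → not all inputs occur → does not occur.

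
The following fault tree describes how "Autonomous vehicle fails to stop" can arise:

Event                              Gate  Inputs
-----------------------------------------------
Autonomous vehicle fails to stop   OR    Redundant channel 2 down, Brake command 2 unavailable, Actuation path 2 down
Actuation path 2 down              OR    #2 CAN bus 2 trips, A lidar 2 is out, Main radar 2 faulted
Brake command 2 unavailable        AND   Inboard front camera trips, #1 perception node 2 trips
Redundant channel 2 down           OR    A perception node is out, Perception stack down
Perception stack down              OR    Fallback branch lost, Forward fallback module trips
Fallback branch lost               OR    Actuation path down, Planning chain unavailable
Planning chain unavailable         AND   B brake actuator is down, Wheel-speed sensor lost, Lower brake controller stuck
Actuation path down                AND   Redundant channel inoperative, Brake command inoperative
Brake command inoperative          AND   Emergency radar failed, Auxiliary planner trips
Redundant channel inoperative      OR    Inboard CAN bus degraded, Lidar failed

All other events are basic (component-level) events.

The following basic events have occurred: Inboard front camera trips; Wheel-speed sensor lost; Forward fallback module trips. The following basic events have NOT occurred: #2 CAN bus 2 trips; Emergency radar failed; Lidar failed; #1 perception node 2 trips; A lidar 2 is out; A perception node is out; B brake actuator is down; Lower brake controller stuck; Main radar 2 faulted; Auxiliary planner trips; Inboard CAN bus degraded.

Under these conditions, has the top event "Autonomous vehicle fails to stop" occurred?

Yes

Redundant channel inoperative [OR]: Inboard CAN bus degraded=not, Lidar failed=not → no input occurs → does not occur.
Brake command inoperative [AND]: Emergency radar failed=not, Auxiliary planner trips=not → not all inputs occur → does not occur.
Actuation path down [AND]: Redundant channel inoperative=not, Brake command inoperative=not → not all inputs occur → does not occur.
Planning chain unavailable [AND]: B brake actuator is down=not, Wheel-speed sensor lost=occurs, Lower brake controller stuck=not → not all inputs occur → does not occur.
Fallback branch lost [OR]: Actuation path down=not, Planning chain unavailable=not → no input occurs → does not occur.
Perception stack down [OR]: Fallback branch lost=not, Forward fallback module trips=occurs → at least one input occurs → occurs.
Redundant channel 2 down [OR]: A perception node is out=not, Perception stack down=occurs → at least one input occurs → occurs.
Brake command 2 unavailable [AND]: Inboard front camera trips=occurs, #1 perception node 2 trips=not → not all inputs occur → does not occur.
Actuation path 2 down [OR]: #2 CAN bus 2 trips=not, A lidar 2 is out=not, Main radar 2 faulted=not → no input occurs → does not occur.
Autonomous vehicle fails to stop [OR]: Redundant channel 2 down=occurs, Brake command 2 unavailable=not, Actuation path 2 down=not → at least one input occurs → occurs.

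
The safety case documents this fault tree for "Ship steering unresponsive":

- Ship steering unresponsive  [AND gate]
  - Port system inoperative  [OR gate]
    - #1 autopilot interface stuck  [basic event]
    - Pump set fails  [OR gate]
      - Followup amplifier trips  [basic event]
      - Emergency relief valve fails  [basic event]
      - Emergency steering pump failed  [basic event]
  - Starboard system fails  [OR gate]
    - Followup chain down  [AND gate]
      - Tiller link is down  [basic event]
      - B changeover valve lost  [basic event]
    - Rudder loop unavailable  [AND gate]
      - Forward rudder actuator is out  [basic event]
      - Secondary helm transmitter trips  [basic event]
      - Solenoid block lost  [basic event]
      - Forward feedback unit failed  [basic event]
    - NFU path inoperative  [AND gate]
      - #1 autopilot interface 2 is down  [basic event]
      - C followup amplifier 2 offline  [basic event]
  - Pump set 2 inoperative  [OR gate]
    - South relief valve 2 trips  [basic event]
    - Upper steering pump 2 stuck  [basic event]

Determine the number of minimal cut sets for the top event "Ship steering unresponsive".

Pump set fails [OR]: union of children's cut sets → 3 cut set(s).
Port system inoperative [OR]: union of children's cut sets → 4 cut set(s).
Followup chain down [AND]: one cut set from each child combined → 1 × 1 = 1 cut set(s).
Rudder loop unavailable [AND]: one cut set from each child combined → 1 × 1 × 1 × 1 = 1 cut set(s).
NFU path inoperative [AND]: one cut set from each child combined → 1 × 1 = 1 cut set(s).
Starboard system fails [OR]: union of children's cut sets → 3 cut set(s).
Pump set 2 inoperative [OR]: union of children's cut sets → 2 cut set(s).
Ship steering unresponsive [AND]: one cut set from each child combined → 4 × 3 × 2 = 24 cut set(s).

24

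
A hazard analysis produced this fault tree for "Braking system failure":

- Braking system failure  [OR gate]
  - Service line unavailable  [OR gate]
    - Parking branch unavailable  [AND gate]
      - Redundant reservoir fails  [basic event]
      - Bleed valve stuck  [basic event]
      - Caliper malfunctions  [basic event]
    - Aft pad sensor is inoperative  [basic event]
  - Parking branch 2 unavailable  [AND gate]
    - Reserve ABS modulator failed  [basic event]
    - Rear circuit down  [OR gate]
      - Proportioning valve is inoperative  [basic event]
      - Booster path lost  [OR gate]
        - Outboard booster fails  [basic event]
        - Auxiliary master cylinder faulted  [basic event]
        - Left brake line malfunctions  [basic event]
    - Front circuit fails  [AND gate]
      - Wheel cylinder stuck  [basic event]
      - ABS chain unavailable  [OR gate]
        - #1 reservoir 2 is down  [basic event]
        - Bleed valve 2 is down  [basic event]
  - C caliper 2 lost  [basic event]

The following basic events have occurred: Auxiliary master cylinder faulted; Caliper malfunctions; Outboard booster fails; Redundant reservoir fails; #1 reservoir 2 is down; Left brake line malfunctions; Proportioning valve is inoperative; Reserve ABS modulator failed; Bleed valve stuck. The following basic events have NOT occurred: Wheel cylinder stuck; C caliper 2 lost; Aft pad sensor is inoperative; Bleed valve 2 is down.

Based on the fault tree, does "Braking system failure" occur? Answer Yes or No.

Yes

Parking branch unavailable [AND]: Redundant reservoir fails=occurs, Bleed valve stuck=occurs, Caliper malfunctions=occurs → all inputs occur → occurs.
Service line unavailable [OR]: Parking branch unavailable=occurs, Aft pad sensor is inoperative=not → at least one input occurs → occurs.
Booster path lost [OR]: Outboard booster fails=occurs, Auxiliary master cylinder faulted=occurs, Left brake line malfunctions=occurs → at least one input occurs → occurs.
Rear circuit down [OR]: Proportioning valve is inoperative=occurs, Booster path lost=occurs → at least one input occurs → occurs.
ABS chain unavailable [OR]: #1 reservoir 2 is down=occurs, Bleed valve 2 is down=not → at least one input occurs → occurs.
Front circuit fails [AND]: Wheel cylinder stuck=not, ABS chain unavailable=occurs → not all inputs occur → does not occur.
Parking branch 2 unavailable [AND]: Reserve ABS modulator failed=occurs, Rear circuit down=occurs, Front circuit fails=not → not all inputs occur → does not occur.
Braking system failure [OR]: Service line unavailable=occurs, Parking branch 2 unavailable=not, C caliper 2 lost=not → at least one input occurs → occurs.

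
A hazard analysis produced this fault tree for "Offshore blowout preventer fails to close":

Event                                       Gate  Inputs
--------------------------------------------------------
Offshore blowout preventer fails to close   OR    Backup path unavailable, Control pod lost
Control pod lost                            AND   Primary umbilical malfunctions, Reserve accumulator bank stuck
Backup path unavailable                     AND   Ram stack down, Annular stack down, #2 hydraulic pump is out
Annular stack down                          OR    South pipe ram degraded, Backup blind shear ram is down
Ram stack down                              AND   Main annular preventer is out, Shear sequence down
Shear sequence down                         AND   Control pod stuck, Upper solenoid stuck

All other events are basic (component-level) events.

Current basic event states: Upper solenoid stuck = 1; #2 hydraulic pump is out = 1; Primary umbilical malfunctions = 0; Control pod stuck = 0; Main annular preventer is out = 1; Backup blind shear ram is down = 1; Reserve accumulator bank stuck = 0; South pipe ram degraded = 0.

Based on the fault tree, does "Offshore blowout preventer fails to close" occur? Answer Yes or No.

No

Shear sequence down [AND]: Control pod stuck=not, Upper solenoid stuck=occurs → not all inputs occur → does not occur.
Ram stack down [AND]: Main annular preventer is out=occurs, Shear sequence down=not → not all inputs occur → does not occur.
Annular stack down [OR]: South pipe ram degraded=not, Backup blind shear ram is down=occurs → at least one input occurs → occurs.
Backup path unavailable [AND]: Ram stack down=not, Annular stack down=occurs, #2 hydraulic pump is out=occurs → not all inputs occur → does not occur.
Control pod lost [AND]: Primary umbilical malfunctions=not, Reserve accumulator bank stuck=not → not all inputs occur → does not occur.
Offshore blowout preventer fails to close [OR]: Backup path unavailable=not, Control pod lost=not → no input occurs → does not occur.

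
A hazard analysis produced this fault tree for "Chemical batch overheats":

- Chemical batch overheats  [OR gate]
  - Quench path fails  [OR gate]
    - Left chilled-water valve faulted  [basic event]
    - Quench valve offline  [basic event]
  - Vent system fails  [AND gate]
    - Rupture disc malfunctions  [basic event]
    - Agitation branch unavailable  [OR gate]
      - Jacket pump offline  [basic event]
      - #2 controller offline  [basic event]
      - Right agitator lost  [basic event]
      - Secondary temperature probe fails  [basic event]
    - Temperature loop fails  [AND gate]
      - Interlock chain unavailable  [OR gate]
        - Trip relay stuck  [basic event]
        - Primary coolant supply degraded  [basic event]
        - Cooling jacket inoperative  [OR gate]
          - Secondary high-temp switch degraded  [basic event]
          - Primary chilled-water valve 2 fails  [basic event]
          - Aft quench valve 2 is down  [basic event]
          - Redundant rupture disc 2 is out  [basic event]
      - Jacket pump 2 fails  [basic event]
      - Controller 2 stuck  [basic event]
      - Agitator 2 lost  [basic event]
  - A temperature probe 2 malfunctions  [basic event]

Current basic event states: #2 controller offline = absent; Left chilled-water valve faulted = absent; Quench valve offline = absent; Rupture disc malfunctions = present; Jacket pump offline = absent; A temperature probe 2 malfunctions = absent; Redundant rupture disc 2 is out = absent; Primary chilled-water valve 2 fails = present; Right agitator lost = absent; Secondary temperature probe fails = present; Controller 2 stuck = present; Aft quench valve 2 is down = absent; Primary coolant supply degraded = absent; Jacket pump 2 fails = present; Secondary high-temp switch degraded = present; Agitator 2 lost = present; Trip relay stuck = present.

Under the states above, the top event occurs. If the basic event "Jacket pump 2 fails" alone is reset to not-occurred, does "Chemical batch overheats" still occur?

Counterfactual: set "Jacket pump 2 fails" to not occurred.
Quench path fails [OR]: Left chilled-water valve faulted=not, Quench valve offline=not → no input occurs → does not occur.
Agitation branch unavailable [OR]: Jacket pump offline=not, #2 controller offline=not, Right agitator lost=not, Secondary temperature probe fails=occurs → at least one input occurs → occurs.
Cooling jacket inoperative [OR]: Secondary high-temp switch degraded=occurs, Primary chilled-water valve 2 fails=occurs, Aft quench valve 2 is down=not, Redundant rupture disc 2 is out=not → at least one input occurs → occurs.
Interlock chain unavailable [OR]: Trip relay stuck=occurs, Primary coolant supply degraded=not, Cooling jacket inoperative=occurs → at least one input occurs → occurs.
Temperature loop fails [AND]: Interlock chain unavailable=occurs, Jacket pump 2 fails=not, Controller 2 stuck=occurs, Agitator 2 lost=occurs → not all inputs occur → does not occur.
Vent system fails [AND]: Rupture disc malfunctions=occurs, Agitation branch unavailable=occurs, Temperature loop fails=not → not all inputs occur → does not occur.
Chemical batch overheats [OR]: Quench path fails=not, Vent system fails=not, A temperature probe 2 malfunctions=not → no input occurs → does not occur.

No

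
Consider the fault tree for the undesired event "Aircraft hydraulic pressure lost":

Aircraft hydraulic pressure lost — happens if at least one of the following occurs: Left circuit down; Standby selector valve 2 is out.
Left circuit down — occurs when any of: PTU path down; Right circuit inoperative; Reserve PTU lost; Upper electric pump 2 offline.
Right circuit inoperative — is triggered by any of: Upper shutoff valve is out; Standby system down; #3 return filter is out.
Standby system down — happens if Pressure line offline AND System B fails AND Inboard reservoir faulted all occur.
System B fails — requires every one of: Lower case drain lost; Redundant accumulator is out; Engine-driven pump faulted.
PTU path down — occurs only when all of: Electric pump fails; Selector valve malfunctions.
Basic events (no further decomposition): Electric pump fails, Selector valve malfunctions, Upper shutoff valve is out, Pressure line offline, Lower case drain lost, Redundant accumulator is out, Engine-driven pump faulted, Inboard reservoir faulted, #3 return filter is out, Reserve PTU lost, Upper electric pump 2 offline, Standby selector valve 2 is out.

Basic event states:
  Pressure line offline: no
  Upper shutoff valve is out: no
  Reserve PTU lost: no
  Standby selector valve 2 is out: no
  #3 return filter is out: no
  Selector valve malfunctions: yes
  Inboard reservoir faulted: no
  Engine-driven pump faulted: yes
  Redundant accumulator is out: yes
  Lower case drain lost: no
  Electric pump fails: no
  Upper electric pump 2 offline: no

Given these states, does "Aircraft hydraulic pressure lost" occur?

No

PTU path down [AND]: Electric pump fails=not, Selector valve malfunctions=occurs → not all inputs occur → does not occur.
System B fails [AND]: Lower case drain lost=not, Redundant accumulator is out=occurs, Engine-driven pump faulted=occurs → not all inputs occur → does not occur.
Standby system down [AND]: Pressure line offline=not, System B fails=not, Inboard reservoir faulted=not → not all inputs occur → does not occur.
Right circuit inoperative [OR]: Upper shutoff valve is out=not, Standby system down=not, #3 return filter is out=not → no input occurs → does not occur.
Left circuit down [OR]: PTU path down=not, Right circuit inoperative=not, Reserve PTU lost=not, Upper electric pump 2 offline=not → no input occurs → does not occur.
Aircraft hydraulic pressure lost [OR]: Left circuit down=not, Standby selector valve 2 is out=not → no input occurs → does not occur.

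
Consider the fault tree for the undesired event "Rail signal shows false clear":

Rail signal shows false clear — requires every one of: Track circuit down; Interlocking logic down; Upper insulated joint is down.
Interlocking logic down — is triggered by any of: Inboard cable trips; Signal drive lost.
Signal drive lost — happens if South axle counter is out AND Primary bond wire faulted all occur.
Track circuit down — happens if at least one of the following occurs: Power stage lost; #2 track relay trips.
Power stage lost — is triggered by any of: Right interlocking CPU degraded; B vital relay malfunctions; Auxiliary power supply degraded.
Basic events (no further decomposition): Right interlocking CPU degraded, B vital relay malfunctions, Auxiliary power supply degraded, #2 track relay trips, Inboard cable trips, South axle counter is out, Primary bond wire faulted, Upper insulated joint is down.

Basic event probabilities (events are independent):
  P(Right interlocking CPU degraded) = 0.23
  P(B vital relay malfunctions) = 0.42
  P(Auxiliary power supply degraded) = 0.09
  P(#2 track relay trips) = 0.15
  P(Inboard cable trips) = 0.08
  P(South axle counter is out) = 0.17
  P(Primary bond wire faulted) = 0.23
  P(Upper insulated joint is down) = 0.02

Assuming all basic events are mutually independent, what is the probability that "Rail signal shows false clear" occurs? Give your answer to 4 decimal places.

P(Power stage lost) [OR] = 1 − (1−0.23) × (1−0.42) × (1−0.09) = 0.593594
P(Track circuit down) [OR] = 1 − (1−0.593594) × (1−0.15) = 0.654555
P(Signal drive lost) [AND] = 0.17 × 0.23 = 0.039100
P(Interlocking logic down) [OR] = 1 − (1−0.08) × (1−0.039100) = 0.115972
P(Rail signal shows false clear) [AND] = 0.654555 × 0.115972 × 0.02 = 0.001518
Rounded to 4 decimal places: P(Rail signal shows false clear) ≈ 0.0015.

0.0015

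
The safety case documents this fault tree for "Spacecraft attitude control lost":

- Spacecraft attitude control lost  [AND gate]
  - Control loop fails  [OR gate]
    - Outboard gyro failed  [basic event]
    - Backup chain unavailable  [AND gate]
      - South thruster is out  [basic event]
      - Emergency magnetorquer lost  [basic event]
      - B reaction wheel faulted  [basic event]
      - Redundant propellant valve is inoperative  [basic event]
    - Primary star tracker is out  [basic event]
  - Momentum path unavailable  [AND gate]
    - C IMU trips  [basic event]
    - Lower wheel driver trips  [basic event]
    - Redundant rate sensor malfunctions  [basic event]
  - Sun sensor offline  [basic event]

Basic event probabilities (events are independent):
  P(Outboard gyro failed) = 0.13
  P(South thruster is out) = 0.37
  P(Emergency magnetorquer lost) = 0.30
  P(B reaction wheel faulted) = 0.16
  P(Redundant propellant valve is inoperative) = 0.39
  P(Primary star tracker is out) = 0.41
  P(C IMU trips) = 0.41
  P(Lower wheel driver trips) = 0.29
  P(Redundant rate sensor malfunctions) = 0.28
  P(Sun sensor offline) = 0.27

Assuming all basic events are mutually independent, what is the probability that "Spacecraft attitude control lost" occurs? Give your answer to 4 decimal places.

P(Backup chain unavailable) [AND] = 0.37 × 0.30 × 0.16 × 0.39 = 0.006926
P(Control loop fails) [OR] = 1 − (1−0.13) × (1−0.006926) × (1−0.41) = 0.490255
P(Momentum path unavailable) [AND] = 0.41 × 0.29 × 0.28 = 0.033292
P(Spacecraft attitude control lost) [AND] = 0.490255 × 0.033292 × 0.27 = 0.004407
Rounded to 4 decimal places: P(Spacecraft attitude control lost) ≈ 0.0044.

0.0044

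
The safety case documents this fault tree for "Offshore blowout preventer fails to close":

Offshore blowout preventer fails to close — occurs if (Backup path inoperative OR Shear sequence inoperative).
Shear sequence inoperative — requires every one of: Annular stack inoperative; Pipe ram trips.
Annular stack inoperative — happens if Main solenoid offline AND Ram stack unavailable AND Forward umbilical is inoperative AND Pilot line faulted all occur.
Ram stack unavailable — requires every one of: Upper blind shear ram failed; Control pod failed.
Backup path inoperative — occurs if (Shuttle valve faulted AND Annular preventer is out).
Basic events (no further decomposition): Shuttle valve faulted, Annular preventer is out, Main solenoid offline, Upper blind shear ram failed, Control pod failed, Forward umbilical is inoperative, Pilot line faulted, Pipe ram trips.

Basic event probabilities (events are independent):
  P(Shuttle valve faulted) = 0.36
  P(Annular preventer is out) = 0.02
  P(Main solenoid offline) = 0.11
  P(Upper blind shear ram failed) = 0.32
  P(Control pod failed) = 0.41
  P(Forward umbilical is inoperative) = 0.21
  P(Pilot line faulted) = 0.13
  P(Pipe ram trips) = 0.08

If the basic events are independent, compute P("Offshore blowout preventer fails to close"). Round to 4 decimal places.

0.0072

P(Backup path inoperative) [AND] = 0.36 × 0.02 = 0.007200
P(Ram stack unavailable) [AND] = 0.32 × 0.41 = 0.131200
P(Annular stack inoperative) [AND] = 0.11 × 0.131200 × 0.21 × 0.13 = 0.000394
P(Shear sequence inoperative) [AND] = 0.000394 × 0.08 = 0.000032
P(Offshore blowout preventer fails to close) [OR] = 1 − (1−0.007200) × (1−0.000032) = 0.007232
Rounded to 4 decimal places: P(Offshore blowout preventer fails to close) ≈ 0.0072.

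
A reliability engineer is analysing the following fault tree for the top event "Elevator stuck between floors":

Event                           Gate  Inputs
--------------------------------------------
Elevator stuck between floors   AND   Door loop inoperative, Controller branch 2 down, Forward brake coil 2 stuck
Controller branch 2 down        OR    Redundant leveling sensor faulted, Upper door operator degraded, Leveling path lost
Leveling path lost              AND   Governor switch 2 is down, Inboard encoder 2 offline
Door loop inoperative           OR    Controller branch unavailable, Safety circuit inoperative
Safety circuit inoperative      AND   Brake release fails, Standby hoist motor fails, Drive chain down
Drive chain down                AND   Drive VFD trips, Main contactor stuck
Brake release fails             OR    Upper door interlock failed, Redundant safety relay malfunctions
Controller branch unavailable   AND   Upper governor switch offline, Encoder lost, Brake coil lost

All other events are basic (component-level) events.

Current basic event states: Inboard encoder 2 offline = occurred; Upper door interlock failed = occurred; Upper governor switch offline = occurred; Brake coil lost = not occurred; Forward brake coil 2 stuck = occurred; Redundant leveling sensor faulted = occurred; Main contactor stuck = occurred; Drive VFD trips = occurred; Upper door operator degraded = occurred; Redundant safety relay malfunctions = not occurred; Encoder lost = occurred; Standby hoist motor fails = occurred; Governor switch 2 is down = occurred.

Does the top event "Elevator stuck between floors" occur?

Controller branch unavailable [AND]: Upper governor switch offline=occurs, Encoder lost=occurs, Brake coil lost=not → not all inputs occur → does not occur.
Brake release fails [OR]: Upper door interlock failed=occurs, Redundant safety relay malfunctions=not → at least one input occurs → occurs.
Drive chain down [AND]: Drive VFD trips=occurs, Main contactor stuck=occurs → all inputs occur → occurs.
Safety circuit inoperative [AND]: Brake release fails=occurs, Standby hoist motor fails=occurs, Drive chain down=occurs → all inputs occur → occurs.
Door loop inoperative [OR]: Controller branch unavailable=not, Safety circuit inoperative=occurs → at least one input occurs → occurs.
Leveling path lost [AND]: Governor switch 2 is down=occurs, Inboard encoder 2 offline=occurs → all inputs occur → occurs.
Controller branch 2 down [OR]: Redundant leveling sensor faulted=occurs, Upper door operator degraded=occurs, Leveling path lost=occurs → at least one input occurs → occurs.
Elevator stuck between floors [AND]: Door loop inoperative=occurs, Controller branch 2 down=occurs, Forward brake coil 2 stuck=occurs → all inputs occur → occurs.

Yes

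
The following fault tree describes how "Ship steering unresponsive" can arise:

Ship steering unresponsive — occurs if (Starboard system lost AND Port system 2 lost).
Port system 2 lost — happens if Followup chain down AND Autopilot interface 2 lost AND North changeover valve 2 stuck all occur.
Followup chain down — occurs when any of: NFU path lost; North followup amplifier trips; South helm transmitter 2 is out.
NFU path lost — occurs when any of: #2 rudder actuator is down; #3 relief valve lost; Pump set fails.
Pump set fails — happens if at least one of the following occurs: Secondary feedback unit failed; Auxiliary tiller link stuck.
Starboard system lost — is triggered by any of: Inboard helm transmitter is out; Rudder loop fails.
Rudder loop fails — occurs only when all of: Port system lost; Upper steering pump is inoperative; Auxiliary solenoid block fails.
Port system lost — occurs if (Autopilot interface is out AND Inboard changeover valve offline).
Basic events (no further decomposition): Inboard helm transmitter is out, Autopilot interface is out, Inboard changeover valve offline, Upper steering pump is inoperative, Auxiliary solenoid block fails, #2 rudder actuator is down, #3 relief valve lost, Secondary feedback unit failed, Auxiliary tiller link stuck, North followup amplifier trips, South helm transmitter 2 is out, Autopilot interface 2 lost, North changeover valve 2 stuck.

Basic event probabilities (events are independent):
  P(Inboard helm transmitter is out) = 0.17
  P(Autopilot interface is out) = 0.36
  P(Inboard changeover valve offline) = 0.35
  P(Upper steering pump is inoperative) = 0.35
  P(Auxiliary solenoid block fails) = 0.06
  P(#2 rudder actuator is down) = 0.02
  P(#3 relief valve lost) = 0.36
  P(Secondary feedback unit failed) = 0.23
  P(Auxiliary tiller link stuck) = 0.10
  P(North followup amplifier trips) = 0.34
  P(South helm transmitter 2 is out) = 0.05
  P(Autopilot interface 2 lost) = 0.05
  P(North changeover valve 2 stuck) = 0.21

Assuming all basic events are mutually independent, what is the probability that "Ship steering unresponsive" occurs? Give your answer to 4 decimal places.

P(Port system lost) [AND] = 0.36 × 0.35 = 0.126000
P(Rudder loop fails) [AND] = 0.126000 × 0.35 × 0.06 = 0.002646
P(Starboard system lost) [OR] = 1 − (1−0.17) × (1−0.002646) = 0.172196
P(Pump set fails) [OR] = 1 − (1−0.23) × (1−0.10) = 0.307000
P(NFU path lost) [OR] = 1 − (1−0.02) × (1−0.36) × (1−0.307000) = 0.565350
P(Followup chain down) [OR] = 1 − (1−0.565350) × (1−0.34) × (1−0.05) = 0.727474
P(Port system 2 lost) [AND] = 0.727474 × 0.05 × 0.21 = 0.007638
P(Ship steering unresponsive) [AND] = 0.172196 × 0.007638 = 0.001315
Rounded to 4 decimal places: P(Ship steering unresponsive) ≈ 0.0013.

0.0013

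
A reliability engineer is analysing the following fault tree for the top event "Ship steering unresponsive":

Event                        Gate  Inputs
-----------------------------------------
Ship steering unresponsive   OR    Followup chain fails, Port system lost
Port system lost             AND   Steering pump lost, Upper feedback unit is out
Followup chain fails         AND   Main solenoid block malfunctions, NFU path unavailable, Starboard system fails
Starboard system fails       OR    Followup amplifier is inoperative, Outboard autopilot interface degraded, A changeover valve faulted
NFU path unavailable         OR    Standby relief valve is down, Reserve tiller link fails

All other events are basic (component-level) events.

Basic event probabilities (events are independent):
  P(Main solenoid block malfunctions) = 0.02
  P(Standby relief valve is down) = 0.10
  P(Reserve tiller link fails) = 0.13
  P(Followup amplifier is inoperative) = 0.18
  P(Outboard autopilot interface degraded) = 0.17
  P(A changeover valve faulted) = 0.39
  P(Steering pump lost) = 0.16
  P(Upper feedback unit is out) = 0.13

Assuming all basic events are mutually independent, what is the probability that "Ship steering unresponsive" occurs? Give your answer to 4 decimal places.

P(NFU path unavailable) [OR] = 1 − (1−0.10) × (1−0.13) = 0.217000
P(Starboard system fails) [OR] = 1 − (1−0.18) × (1−0.17) × (1−0.39) = 0.584834
P(Followup chain fails) [AND] = 0.02 × 0.217000 × 0.584834 = 0.002538
P(Port system lost) [AND] = 0.16 × 0.13 = 0.020800
P(Ship steering unresponsive) [OR] = 1 − (1−0.002538) × (1−0.020800) = 0.023285
Rounded to 4 decimal places: P(Ship steering unresponsive) ≈ 0.0233.

0.0233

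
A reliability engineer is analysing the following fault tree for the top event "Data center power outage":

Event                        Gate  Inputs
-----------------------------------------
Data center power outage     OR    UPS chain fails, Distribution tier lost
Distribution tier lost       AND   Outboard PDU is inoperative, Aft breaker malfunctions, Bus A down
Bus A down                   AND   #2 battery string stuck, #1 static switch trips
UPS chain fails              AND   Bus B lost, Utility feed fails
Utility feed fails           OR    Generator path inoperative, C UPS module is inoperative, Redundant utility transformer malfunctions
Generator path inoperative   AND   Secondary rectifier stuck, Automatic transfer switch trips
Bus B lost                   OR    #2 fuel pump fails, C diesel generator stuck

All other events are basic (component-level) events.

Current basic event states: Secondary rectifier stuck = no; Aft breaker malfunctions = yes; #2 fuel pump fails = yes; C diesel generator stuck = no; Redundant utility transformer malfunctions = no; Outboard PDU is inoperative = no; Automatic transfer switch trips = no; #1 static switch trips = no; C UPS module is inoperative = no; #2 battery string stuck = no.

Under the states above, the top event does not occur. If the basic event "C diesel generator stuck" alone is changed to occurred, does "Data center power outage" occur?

No

Counterfactual: set "C diesel generator stuck" to occurred.
Bus B lost [OR]: #2 fuel pump fails=occurs, C diesel generator stuck=occurs → at least one input occurs → occurs.
Generator path inoperative [AND]: Secondary rectifier stuck=not, Automatic transfer switch trips=not → not all inputs occur → does not occur.
Utility feed fails [OR]: Generator path inoperative=not, C UPS module is inoperative=not, Redundant utility transformer malfunctions=not → no input occurs → does not occur.
UPS chain fails [AND]: Bus B lost=occurs, Utility feed fails=not → not all inputs occur → does not occur.
Bus A down [AND]: #2 battery string stuck=not, #1 static switch trips=not → not all inputs occur → does not occur.
Distribution tier lost [AND]: Outboard PDU is inoperative=not, Aft breaker malfunctions=occurs, Bus A down=not → not all inputs occur → does not occur.
Data center power outage [OR]: UPS chain fails=not, Distribution tier lost=not → no input occurs → does not occur.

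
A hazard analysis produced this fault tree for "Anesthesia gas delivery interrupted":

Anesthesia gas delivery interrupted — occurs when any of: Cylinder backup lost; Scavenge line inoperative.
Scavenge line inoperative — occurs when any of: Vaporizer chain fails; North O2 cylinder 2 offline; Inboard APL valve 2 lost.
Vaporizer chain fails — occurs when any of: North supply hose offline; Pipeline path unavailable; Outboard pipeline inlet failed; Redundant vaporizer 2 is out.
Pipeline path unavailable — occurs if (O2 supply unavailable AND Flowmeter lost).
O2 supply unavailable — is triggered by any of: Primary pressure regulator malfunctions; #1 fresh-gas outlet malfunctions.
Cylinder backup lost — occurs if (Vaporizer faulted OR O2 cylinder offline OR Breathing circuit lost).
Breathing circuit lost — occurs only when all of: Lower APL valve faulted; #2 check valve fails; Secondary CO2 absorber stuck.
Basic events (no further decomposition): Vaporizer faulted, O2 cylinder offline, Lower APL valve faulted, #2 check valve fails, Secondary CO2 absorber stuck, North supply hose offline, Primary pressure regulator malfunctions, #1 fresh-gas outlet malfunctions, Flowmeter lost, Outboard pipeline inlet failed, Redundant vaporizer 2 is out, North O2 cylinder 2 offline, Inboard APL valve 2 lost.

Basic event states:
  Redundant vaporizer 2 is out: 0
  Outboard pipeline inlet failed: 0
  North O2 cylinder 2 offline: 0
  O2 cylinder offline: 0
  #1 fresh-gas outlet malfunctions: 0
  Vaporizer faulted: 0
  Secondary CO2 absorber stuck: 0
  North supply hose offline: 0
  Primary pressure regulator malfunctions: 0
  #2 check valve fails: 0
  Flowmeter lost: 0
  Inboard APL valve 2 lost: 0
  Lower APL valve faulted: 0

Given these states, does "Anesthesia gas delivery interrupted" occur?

Breathing circuit lost [AND]: Lower APL valve faulted=not, #2 check valve fails=not, Secondary CO2 absorber stuck=not → not all inputs occur → does not occur.
Cylinder backup lost [OR]: Vaporizer faulted=not, O2 cylinder offline=not, Breathing circuit lost=not → no input occurs → does not occur.
O2 supply unavailable [OR]: Primary pressure regulator malfunctions=not, #1 fresh-gas outlet malfunctions=not → no input occurs → does not occur.
Pipeline path unavailable [AND]: O2 supply unavailable=not, Flowmeter lost=not → not all inputs occur → does not occur.
Vaporizer chain fails [OR]: North supply hose offline=not, Pipeline path unavailable=not, Outboard pipeline inlet failed=not, Redundant vaporizer 2 is out=not → no input occurs → does not occur.
Scavenge line inoperative [OR]: Vaporizer chain fails=not, North O2 cylinder 2 offline=not, Inboard APL valve 2 lost=not → no input occurs → does not occur.
Anesthesia gas delivery interrupted [OR]: Cylinder backup lost=not, Scavenge line inoperative=not → no input occurs → does not occur.

No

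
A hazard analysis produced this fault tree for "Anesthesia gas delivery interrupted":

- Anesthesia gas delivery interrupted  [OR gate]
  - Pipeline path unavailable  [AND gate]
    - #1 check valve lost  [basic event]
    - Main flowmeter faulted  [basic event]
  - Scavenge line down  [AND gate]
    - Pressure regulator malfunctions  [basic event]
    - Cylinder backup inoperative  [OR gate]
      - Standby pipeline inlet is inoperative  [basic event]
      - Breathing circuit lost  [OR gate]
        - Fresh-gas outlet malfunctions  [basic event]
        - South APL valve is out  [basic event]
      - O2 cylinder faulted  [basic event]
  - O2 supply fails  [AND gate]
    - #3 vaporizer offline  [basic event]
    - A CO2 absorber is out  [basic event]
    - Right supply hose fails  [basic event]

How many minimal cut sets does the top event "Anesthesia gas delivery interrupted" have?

6

Pipeline path unavailable [AND]: one cut set from each child combined → 1 × 1 = 1 cut set(s).
Breathing circuit lost [OR]: union of children's cut sets → 2 cut set(s).
Cylinder backup inoperative [OR]: union of children's cut sets → 4 cut set(s).
Scavenge line down [AND]: one cut set from each child combined → 1 × 4 = 4 cut set(s).
O2 supply fails [AND]: one cut set from each child combined → 1 × 1 × 1 = 1 cut set(s).
Anesthesia gas delivery interrupted [OR]: union of children's cut sets → 6 cut set(s).
Minimal cut sets: {#1 check valve lost, Main flowmeter faulted}; {Pressure regulator malfunctions, Standby pipeline inlet is inoperative}; {Fresh-gas outlet malfunctions, Pressure regulator malfunctions}; {Pressure regulator malfunctions, South APL valve is out}; {O2 cylinder faulted, Pressure regulator malfunctions}; {#3 vaporizer offline, A CO2 absorber is out, Right supply hose fails}.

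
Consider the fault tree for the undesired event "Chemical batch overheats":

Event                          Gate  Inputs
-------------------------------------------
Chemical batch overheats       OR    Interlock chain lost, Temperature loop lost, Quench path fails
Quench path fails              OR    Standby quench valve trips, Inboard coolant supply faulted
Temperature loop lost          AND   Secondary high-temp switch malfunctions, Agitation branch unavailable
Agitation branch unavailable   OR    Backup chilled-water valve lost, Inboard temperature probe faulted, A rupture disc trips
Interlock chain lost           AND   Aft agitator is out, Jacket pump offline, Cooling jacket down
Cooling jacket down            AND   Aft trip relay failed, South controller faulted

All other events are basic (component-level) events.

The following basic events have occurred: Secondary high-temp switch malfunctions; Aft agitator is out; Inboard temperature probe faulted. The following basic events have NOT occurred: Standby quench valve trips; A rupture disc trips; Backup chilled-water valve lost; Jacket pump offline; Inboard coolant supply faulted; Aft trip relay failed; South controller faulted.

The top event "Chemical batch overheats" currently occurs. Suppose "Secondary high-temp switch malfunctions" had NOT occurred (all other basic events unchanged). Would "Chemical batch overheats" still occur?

Counterfactual: set "Secondary high-temp switch malfunctions" to not occurred.
Cooling jacket down [AND]: Aft trip relay failed=not, South controller faulted=not → not all inputs occur → does not occur.
Interlock chain lost [AND]: Aft agitator is out=occurs, Jacket pump offline=not, Cooling jacket down=not → not all inputs occur → does not occur.
Agitation branch unavailable [OR]: Backup chilled-water valve lost=not, Inboard temperature probe faulted=occurs, A rupture disc trips=not → at least one input occurs → occurs.
Temperature loop lost [AND]: Secondary high-temp switch malfunctions=not, Agitation branch unavailable=occurs → not all inputs occur → does not occur.
Quench path fails [OR]: Standby quench valve trips=not, Inboard coolant supply faulted=not → no input occurs → does not occur.
Chemical batch overheats [OR]: Interlock chain lost=not, Temperature loop lost=not, Quench path fails=not → no input occurs → does not occur.

No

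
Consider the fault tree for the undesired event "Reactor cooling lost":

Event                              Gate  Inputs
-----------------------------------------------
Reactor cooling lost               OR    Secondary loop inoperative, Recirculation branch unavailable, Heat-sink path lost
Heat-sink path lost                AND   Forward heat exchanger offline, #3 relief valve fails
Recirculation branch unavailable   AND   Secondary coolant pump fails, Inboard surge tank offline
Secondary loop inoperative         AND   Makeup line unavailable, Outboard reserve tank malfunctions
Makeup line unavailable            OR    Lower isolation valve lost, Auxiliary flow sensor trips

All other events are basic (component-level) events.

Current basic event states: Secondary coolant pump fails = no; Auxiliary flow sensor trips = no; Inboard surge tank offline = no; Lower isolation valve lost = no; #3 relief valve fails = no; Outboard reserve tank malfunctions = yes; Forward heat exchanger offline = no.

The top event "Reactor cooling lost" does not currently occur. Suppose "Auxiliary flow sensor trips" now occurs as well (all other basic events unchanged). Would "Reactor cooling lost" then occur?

Counterfactual: set "Auxiliary flow sensor trips" to occurred.
Makeup line unavailable [OR]: Lower isolation valve lost=not, Auxiliary flow sensor trips=occurs → at least one input occurs → occurs.
Secondary loop inoperative [AND]: Makeup line unavailable=occurs, Outboard reserve tank malfunctions=occurs → all inputs occur → occurs.
Recirculation branch unavailable [AND]: Secondary coolant pump fails=not, Inboard surge tank offline=not → not all inputs occur → does not occur.
Heat-sink path lost [AND]: Forward heat exchanger offline=not, #3 relief valve fails=not → not all inputs occur → does not occur.
Reactor cooling lost [OR]: Secondary loop inoperative=occurs, Recirculation branch unavailable=not, Heat-sink path lost=not → at least one input occurs → occurs.

Yes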